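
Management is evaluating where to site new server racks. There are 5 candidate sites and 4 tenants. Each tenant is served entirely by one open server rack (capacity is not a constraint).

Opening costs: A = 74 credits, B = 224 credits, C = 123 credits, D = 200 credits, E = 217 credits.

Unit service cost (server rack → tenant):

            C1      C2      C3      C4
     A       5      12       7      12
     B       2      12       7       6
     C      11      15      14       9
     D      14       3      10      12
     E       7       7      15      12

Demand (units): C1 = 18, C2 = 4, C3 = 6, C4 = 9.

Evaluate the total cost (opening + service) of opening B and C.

Each tenant is assigned to its cheapest site among the open ones.
{B, C}: C1→B 2·18=36, C2→B 12·4=48, C3→B 7·6=42, C4→B 6·9=54. Service 180; fixed 347; total 527.

Total cost: 527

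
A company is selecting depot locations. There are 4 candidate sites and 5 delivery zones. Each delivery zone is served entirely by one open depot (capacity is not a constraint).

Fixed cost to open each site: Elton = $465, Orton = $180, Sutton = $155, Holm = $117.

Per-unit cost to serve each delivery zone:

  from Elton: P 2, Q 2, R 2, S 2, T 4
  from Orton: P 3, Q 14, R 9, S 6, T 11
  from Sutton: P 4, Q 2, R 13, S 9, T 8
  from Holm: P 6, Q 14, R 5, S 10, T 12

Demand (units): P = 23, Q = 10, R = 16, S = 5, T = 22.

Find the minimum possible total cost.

Minimum total cost: 661

For any fixed open set, each delivery zone goes to its cheapest open site; total = fixed + service.
{Elton}: P→Elton 2·23=46, Q→Elton 2·10=20, R→Elton 2·16=32, S→Elton 2·5=10, T→Elton 4·22=88. Service 196; fixed 465; total 661.
{Sutton, Holm}: service 413 + fixed 272 = 685
{Sutton}: service 541 + fixed 155 = 696
{Elton, Orton, Sutton, Holm}: service 196 + fixed 917 = 1113
No other subset beats 661.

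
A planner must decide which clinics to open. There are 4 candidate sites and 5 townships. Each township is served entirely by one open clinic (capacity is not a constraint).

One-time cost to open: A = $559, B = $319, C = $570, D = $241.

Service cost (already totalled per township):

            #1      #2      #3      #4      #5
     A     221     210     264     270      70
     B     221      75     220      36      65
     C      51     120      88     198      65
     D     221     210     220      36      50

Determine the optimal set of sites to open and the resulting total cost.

For any fixed open set, each township goes to its cheapest open site; total = fixed + service.
{B}: #1→B 221, #2→B 75, #3→B 220, #4→B 36, #5→B 65. Service 617; fixed 319; total 936.
{D}: service 737 + fixed 241 = 978
{C}: service 522 + fixed 570 = 1092
{A, B, C, D}: #1→C 51, #2→B 75, #3→C 88, #4→B 36, #5→D 50. Service 300; fixed 1689; total 1989.
No other subset beats 936.

Open B only; minimum total cost 936.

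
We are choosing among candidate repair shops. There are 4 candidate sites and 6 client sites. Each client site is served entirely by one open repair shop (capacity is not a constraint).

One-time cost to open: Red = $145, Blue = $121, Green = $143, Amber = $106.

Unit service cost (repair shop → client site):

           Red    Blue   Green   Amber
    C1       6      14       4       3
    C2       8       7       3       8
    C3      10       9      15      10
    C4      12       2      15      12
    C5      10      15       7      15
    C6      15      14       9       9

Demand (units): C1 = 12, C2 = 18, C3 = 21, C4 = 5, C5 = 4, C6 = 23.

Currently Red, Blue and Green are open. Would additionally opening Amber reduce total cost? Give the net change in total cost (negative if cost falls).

Current service cost with {Red, Blue, Green}: 536.
Adding Amber: each client site re-picks its cheapest; new service cost 524, saving 12.
Extra fixed cost: 106. Net change = 106 − 12 = 94.
(Totals: 945 → 1039.)

No — net change +94 (cost rises by 94).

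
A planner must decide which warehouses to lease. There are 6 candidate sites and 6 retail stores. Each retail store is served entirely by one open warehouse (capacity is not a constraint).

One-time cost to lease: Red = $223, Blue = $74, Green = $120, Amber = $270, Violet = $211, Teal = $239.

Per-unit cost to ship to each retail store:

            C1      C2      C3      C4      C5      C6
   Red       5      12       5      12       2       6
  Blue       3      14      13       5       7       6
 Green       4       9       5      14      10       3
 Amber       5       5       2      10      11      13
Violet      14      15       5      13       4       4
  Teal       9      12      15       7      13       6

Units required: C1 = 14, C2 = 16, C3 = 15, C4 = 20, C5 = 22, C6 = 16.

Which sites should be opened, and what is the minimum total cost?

Open Blue and Green; minimum total cost 757.

For any fixed open set, each retail store goes to its cheapest open site; total = fixed + service.
{Blue, Green}: C1→Blue 3·14=42, C2→Green 9·16=144, C3→Green 5·15=75, C4→Blue 5·20=100, C5→Blue 7·22=154, C6→Green 3·16=48. Service 563; fixed 194; total 757.
{Red, Blue}: service 549 + fixed 297 = 846
{Blue, Amber}: service 502 + fixed 344 = 846
{Red, Blue, Green, Amber, Violet, Teal}: C1→Blue 3·14=42, C2→Amber 5·16=80, C3→Amber 2·15=30, C4→Blue 5·20=100, C5→Red 2·22=44, C6→Green 3·16=48. Service 344; fixed 1137; total 1481.
No other subset beats 757.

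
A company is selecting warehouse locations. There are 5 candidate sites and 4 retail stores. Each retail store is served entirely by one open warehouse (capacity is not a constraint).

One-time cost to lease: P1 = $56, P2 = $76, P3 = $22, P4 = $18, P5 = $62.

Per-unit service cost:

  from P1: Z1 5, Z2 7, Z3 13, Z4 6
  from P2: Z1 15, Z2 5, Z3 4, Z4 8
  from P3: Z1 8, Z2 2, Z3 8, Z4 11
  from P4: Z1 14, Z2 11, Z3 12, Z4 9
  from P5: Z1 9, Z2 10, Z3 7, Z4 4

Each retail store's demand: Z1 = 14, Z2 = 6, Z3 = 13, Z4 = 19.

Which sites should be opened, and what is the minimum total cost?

For any fixed open set, each retail store goes to its cheapest open site; total = fixed + service.
{P3, P5}: Z1→P3 8·14=112, Z2→P3 2·6=12, Z3→P5 7·13=91, Z4→P5 4·19=76. Service 291; fixed 84; total 375.
{P1, P3}: service 300 + fixed 78 = 378
{P1, P3, P5}: Z1→P1 5·14=70, Z2→P3 2·6=12, Z3→P5 7·13=91, Z4→P5 4·19=76. Service 249; fixed 140; total 389.
{P1, P2, P3, P4, P5}: Z1→P1 5·14=70, Z2→P3 2·6=12, Z3→P2 4·13=52, Z4→P5 4·19=76. Service 210; fixed 234; total 444.
No other subset beats 375.

Open P3 and P5; minimum total cost 375.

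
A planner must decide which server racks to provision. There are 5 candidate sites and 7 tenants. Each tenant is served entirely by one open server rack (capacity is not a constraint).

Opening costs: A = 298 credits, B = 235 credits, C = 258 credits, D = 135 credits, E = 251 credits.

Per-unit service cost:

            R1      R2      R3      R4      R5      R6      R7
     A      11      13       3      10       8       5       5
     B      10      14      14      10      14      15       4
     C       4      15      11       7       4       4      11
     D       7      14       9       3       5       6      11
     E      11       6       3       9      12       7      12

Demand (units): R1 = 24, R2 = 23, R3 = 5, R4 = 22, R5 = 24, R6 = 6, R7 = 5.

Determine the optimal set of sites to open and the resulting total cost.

For any fixed open set, each tenant goes to its cheapest open site; total = fixed + service.
{D}: R1→D 7·24=168, R2→D 14·23=322, R3→D 9·5=45, R4→D 3·22=66, R5→D 5·24=120, R6→D 6·6=36, R7→D 11·5=55. Service 812; fixed 135; total 947.
{D, E}: R1→D 7·24=168, R2→E 6·23=138, R3→E 3·5=15, R4→D 3·22=66, R5→D 5·24=120, R6→D 6·6=36, R7→D 11·5=55. Service 598; fixed 386; total 984.
{C}: service 825 + fixed 258 = 1083
{A, B, C, D, E}: R1→C 4·24=96, R2→E 6·23=138, R3→A 3·5=15, R4→D 3·22=66, R5→C 4·24=96, R6→C 4·6=24, R7→B 4·5=20. Service 455; fixed 1177; total 1632.
No other subset beats 947.

Open D only; minimum total cost 947.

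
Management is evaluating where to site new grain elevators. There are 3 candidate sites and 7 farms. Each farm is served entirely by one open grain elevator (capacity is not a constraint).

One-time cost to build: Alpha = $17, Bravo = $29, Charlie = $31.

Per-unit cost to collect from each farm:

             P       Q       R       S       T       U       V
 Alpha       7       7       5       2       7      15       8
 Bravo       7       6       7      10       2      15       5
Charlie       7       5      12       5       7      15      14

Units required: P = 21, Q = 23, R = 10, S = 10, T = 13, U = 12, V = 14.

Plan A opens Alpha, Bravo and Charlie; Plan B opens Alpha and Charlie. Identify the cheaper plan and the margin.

Plan A is cheaper by 78.

Plan A: {Alpha, Bravo, Charlie}: P→Alpha 7·21=147, Q→Charlie 5·23=115, R→Alpha 5·10=50, S→Alpha 2·10=20, T→Bravo 2·13=26, U→Alpha 15·12=180, V→Bravo 5·14=70. Service 608; fixed 77; total 685.
Plan B: {Alpha, Charlie}: P→Alpha 7·21=147, Q→Charlie 5·23=115, R→Alpha 5·10=50, S→Alpha 2·10=20, T→Alpha 7·13=91, U→Alpha 15·12=180, V→Alpha 8·14=112. Service 715; fixed 48; total 763.
Difference: |685 − 763| = 78.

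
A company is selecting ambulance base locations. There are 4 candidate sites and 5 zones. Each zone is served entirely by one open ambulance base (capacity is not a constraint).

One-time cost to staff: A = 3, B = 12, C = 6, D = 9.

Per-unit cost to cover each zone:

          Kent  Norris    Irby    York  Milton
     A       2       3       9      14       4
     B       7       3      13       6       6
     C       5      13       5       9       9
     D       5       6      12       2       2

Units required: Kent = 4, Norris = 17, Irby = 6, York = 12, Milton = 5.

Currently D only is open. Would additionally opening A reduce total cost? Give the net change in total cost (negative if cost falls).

Yes — net change −78 (cost falls by 78).

Current service cost with {D}: 228.
Adding A: each zone re-picks its cheapest; new service cost 147, saving 81.
Extra fixed cost: 3. Net change = 3 − 81 = -78.
(Totals: 237 → 159.)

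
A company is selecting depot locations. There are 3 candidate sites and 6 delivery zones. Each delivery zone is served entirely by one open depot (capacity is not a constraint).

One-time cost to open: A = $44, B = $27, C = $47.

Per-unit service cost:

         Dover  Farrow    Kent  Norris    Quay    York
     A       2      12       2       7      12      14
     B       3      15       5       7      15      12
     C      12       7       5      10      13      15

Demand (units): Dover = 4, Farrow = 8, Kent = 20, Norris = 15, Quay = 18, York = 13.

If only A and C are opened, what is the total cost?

Each delivery zone is assigned to its cheapest site among the open ones.
{A, C}: Dover→A 2·4=8, Farrow→C 7·8=56, Kent→A 2·20=40, Norris→A 7·15=105, Quay→A 12·18=216, York→A 14·13=182. Service 607; fixed 91; total 698.

Total cost: 698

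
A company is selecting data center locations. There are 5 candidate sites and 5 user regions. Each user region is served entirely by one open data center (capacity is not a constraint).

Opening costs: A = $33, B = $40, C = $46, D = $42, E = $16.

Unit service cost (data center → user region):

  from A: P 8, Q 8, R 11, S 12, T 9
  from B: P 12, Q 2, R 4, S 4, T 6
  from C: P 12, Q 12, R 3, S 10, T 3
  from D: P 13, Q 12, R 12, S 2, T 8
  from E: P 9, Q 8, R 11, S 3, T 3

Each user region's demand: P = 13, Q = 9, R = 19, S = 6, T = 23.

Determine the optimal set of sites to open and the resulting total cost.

Open B and E; minimum total cost 354.

For any fixed open set, each user region goes to its cheapest open site; total = fixed + service.
{B, E}: P→E 9·13=117, Q→B 2·9=18, R→B 4·19=76, S→E 3·6=18, T→E 3·23=69. Service 298; fixed 56; total 354.
{A, B, E}: service 285 + fixed 89 = 374
{B, C, E}: service 279 + fixed 102 = 381
{A, B, C, D, E}: P→A 8·13=104, Q→B 2·9=18, R→C 3·19=57, S→D 2·6=12, T→C 3·23=69. Service 260; fixed 177; total 437.
No other subset beats 354.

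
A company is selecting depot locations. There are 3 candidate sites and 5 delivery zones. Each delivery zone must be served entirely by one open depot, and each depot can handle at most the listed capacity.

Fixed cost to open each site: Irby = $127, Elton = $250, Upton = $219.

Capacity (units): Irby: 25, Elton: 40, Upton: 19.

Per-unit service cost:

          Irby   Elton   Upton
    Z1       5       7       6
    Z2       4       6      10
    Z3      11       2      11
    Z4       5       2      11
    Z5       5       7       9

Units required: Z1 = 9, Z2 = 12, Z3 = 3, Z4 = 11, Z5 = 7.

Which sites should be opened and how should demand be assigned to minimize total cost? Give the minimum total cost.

Open {Irby, Elton}: Z1→Irby 5·9=45, Z2→Irby 4·12=48, Z3→Elton 2·3=6, Z4→Elton 2·11=22, Z5→Elton 7·7=49.
Loads: Irby carries 21/25, Elton carries 21/40. Service 170; fixed 377; total 547.
Next best feasible plan costs 551.

Minimum total cost: 547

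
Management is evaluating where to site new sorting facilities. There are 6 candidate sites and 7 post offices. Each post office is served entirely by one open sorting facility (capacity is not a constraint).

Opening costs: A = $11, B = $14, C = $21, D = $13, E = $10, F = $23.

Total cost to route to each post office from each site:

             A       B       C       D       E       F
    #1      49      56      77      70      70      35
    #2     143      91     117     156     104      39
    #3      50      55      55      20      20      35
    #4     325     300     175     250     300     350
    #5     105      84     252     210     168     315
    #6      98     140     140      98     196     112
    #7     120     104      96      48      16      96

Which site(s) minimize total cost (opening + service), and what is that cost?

Open A, B, C, E and F; minimum total cost 546.

For any fixed open set, each post office goes to its cheapest open site; total = fixed + service.
{A, B, C, E, F}: #1→F 35, #2→F 39, #3→E 20, #4→C 175, #5→B 84, #6→A 98, #7→E 16. Service 467; fixed 79; total 546.
{B, C, D, E, F}: #1→F 35, #2→F 39, #3→D 20, #4→C 175, #5→B 84, #6→D 98, #7→E 16. Service 467; fixed 81; total 548.
{B, C, E, F}: #1→F 35, #2→F 39, #3→E 20, #4→C 175, #5→B 84, #6→F 112, #7→E 16. Service 481; fixed 68; total 549.
{A, B, C, D, E, F}: service 467 + fixed 92 = 559
No other subset beats 546.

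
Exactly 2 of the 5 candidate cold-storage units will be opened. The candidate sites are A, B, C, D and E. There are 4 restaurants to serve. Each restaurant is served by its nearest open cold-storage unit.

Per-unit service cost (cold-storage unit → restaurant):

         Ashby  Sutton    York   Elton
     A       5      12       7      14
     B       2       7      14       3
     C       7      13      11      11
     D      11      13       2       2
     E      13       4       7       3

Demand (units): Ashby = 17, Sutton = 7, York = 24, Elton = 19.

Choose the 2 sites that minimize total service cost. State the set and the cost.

With exactly 2 open, each restaurant uses its cheapest among the chosen.
{B, D}: Ashby→B 2·17=34, Sutton→B 7·7=49, York→D 2·24=48, Elton→D 2·19=38. Service cost 169.
{A, D}: service cost 255
{B, E}: service cost 287
Among all 10 size-2 choices, {B, D} is lowest.

Choose B and D; total service cost 169.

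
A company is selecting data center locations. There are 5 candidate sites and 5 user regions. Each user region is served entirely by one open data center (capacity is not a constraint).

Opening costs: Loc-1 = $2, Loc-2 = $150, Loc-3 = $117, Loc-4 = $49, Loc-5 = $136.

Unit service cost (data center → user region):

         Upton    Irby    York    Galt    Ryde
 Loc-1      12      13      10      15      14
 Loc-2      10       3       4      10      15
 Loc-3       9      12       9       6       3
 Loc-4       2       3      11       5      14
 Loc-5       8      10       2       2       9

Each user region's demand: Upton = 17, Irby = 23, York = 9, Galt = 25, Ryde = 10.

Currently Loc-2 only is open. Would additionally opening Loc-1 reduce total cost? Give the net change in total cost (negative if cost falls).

Current service cost with {Loc-2}: 675.
Adding Loc-1: each user region re-picks its cheapest; new service cost 665, saving 10.
Extra fixed cost: 2. Net change = 2 − 10 = -8.
(Totals: 825 → 817.)

Yes — net change −8 (cost falls by 8).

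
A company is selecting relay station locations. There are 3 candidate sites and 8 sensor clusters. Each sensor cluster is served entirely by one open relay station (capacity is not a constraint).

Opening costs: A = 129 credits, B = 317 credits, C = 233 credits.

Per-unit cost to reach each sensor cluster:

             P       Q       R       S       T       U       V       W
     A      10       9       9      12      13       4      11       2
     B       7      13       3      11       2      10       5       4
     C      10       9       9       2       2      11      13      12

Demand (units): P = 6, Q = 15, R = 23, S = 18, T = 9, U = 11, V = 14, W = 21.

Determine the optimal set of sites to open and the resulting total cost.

For any fixed open set, each sensor cluster goes to its cheapest open site; total = fixed + service.
{A, C}: P→A 10·6=60, Q→A 9·15=135, R→A 9·23=207, S→C 2·18=36, T→C 2·9=18, U→A 4·11=44, V→A 11·14=154, W→A 2·21=42. Service 696; fixed 362; total 1058.
{A, B}: service 618 + fixed 446 = 1064
{B}: service 786 + fixed 317 = 1103
{A, B, C}: service 456 + fixed 679 = 1135
No other subset beats 1058.

Open A and C; minimum total cost 1058.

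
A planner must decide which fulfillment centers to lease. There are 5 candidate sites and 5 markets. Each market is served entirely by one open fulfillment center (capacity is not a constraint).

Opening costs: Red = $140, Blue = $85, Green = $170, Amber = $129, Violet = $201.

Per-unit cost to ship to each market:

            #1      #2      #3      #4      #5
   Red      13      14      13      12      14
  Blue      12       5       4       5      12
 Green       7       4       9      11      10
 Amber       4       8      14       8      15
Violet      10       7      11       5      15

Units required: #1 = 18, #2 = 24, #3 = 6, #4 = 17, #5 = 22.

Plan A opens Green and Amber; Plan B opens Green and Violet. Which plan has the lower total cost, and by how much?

Plan A is cheaper by 75.

Plan A: {Green, Amber}: #1→Amber 4·18=72, #2→Green 4·24=96, #3→Green 9·6=54, #4→Amber 8·17=136, #5→Green 10·22=220. Service 578; fixed 299; total 877.
Plan B: {Green, Violet}: #1→Green 7·18=126, #2→Green 4·24=96, #3→Green 9·6=54, #4→Violet 5·17=85, #5→Green 10·22=220. Service 581; fixed 371; total 952.
Difference: |877 − 952| = 75.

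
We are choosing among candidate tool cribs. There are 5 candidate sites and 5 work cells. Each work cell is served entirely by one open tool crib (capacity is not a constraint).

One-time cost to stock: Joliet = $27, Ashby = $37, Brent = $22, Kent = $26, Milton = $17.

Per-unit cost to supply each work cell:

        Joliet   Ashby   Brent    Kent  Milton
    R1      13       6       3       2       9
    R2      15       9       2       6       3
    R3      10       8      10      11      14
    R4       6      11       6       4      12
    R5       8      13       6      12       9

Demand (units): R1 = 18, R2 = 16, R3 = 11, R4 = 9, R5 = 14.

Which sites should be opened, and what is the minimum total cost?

Open Brent and Kent; minimum total cost 346.

For any fixed open set, each work cell goes to its cheapest open site; total = fixed + service.
{Brent, Kent}: R1→Kent 2·18=36, R2→Brent 2·16=32, R3→Brent 10·11=110, R4→Kent 4·9=36, R5→Brent 6·14=84. Service 298; fixed 48; total 346.
{Brent}: service 334 + fixed 22 = 356
{Ashby, Brent, Kent}: R1→Kent 2·18=36, R2→Brent 2·16=32, R3→Ashby 8·11=88, R4→Kent 4·9=36, R5→Brent 6·14=84. Service 276; fixed 85; total 361.
{Joliet, Ashby, Brent, Kent, Milton}: service 276 + fixed 129 = 405
No other subset beats 346.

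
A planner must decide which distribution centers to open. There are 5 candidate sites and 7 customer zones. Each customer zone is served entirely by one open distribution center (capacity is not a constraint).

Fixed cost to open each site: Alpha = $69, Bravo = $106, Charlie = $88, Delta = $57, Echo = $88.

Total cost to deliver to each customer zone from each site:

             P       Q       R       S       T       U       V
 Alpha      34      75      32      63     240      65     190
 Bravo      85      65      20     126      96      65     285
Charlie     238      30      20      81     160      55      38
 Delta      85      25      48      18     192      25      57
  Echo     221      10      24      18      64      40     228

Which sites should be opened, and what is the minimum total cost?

Open Delta and Echo; minimum total cost 428.

For any fixed open set, each customer zone goes to its cheapest open site; total = fixed + service.
{Delta, Echo}: P→Delta 85, Q→Echo 10, R→Echo 24, S→Delta 18, T→Echo 64, U→Delta 25, V→Delta 57. Service 283; fixed 145; total 428.
{Alpha, Delta, Echo}: service 232 + fixed 214 = 446
{Alpha, Charlie, Echo}: P→Alpha 34, Q→Echo 10, R→Charlie 20, S→Echo 18, T→Echo 64, U→Echo 40, V→Charlie 38. Service 224; fixed 245; total 469.
{Alpha, Bravo, Charlie, Delta, Echo}: service 209 + fixed 408 = 617
No other subset beats 428.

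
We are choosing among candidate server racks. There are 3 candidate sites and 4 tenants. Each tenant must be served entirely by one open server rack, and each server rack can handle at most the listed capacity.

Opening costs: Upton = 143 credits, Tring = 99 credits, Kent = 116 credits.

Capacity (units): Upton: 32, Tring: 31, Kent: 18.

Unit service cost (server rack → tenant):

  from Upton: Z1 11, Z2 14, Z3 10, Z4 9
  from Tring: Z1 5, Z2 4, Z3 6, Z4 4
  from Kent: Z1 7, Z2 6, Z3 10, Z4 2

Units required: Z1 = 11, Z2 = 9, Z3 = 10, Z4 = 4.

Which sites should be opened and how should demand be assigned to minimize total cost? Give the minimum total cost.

Minimum total cost: 374

Open {Tring, Kent}: Z1→Tring 5·11=55, Z2→Tring 4·9=36, Z3→Tring 6·10=60, Z4→Kent 2·4=8.
Loads: Tring carries 30/31, Kent carries 4/18. Service 159; fixed 215; total 374.
Next best feasible plan costs 392.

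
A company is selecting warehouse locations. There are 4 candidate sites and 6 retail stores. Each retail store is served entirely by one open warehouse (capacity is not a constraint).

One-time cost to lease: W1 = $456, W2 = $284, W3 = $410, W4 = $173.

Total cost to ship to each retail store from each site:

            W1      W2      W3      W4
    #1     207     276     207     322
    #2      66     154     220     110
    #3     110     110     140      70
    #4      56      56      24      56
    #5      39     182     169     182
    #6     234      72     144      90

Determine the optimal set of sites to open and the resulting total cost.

Open W4 only; minimum total cost 1003.

For any fixed open set, each retail store goes to its cheapest open site; total = fixed + service.
{W4}: #1→W4 322, #2→W4 110, #3→W4 70, #4→W4 56, #5→W4 182, #6→W4 90. Service 830; fixed 173; total 1003.
{W2}: service 850 + fixed 284 = 1134
{W1, W4}: #1→W1 207, #2→W1 66, #3→W4 70, #4→W1 56, #5→W1 39, #6→W4 90. Service 528; fixed 629; total 1157.
{W1, W2, W3, W4}: #1→W1 207, #2→W1 66, #3→W4 70, #4→W3 24, #5→W1 39, #6→W2 72. Service 478; fixed 1323; total 1801.
No other subset beats 1003.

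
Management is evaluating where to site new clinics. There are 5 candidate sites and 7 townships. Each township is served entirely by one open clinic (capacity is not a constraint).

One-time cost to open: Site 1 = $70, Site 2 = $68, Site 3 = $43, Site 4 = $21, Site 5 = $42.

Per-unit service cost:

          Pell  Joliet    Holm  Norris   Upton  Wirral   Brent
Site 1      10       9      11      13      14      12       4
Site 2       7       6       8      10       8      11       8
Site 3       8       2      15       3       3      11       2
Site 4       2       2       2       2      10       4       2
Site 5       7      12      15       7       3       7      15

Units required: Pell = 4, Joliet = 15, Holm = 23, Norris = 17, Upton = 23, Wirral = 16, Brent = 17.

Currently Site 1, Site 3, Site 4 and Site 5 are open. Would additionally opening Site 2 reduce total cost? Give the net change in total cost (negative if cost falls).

No — net change +68 (cost rises by 68).

Current service cost with {Site 1, Site 3, Site 4, Site 5}: 285.
Adding Site 2: each township re-picks its cheapest; new service cost 285, saving 0.
Extra fixed cost: 68. Net change = 68 − 0 = 68.
(Totals: 461 → 529.)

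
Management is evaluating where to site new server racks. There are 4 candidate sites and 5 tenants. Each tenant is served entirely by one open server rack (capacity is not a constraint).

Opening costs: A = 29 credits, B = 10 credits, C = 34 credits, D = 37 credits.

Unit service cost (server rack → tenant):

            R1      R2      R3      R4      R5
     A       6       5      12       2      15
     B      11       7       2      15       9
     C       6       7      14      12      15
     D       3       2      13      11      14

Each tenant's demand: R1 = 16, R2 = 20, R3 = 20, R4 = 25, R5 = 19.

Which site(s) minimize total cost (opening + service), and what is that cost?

For any fixed open set, each tenant goes to its cheapest open site; total = fixed + service.
{A, B, D}: R1→D 3·16=48, R2→D 2·20=40, R3→B 2·20=40, R4→A 2·25=50, R5→B 9·19=171. Service 349; fixed 76; total 425.
{A, B, C, D}: service 349 + fixed 110 = 459
{A, B}: R1→A 6·16=96, R2→A 5·20=100, R3→B 2·20=40, R4→A 2·25=50, R5→B 9·19=171. Service 457; fixed 39; total 496.
{B}: R1→B 11·16=176, R2→B 7·20=140, R3→B 2·20=40, R4→B 15·25=375, R5→B 9·19=171. Service 902; fixed 10; total 912.
No other subset beats 425.

Open A, B and D; minimum total cost 425.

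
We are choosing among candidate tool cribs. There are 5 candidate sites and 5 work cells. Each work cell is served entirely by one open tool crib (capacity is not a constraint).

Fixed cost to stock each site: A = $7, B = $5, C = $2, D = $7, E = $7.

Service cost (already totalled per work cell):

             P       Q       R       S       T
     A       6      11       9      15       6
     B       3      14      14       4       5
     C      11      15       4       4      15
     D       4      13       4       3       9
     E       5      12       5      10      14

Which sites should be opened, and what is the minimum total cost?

Open B and C; minimum total cost 37.

For any fixed open set, each work cell goes to its cheapest open site; total = fixed + service.
{B, C}: P→B 3, Q→B 14, R→C 4, S→B 4, T→B 5. Service 30; fixed 7; total 37.
{A, C}: service 31 + fixed 9 = 40
{B, D}: service 28 + fixed 12 = 40
{A, B, C, D, E}: service 26 + fixed 28 = 54
No other subset beats 37.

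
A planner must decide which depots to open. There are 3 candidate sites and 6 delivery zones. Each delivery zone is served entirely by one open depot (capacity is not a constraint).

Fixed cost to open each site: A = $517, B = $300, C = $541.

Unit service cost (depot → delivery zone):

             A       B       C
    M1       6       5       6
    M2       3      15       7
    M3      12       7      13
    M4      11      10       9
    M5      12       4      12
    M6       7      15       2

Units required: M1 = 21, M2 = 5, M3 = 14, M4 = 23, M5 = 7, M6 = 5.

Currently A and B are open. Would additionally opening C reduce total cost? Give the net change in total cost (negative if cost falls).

Current service cost with {A, B}: 511.
Adding C: each delivery zone re-picks its cheapest; new service cost 463, saving 48.
Extra fixed cost: 541. Net change = 541 − 48 = 493.
(Totals: 1328 → 1821.)

No — net change +493 (cost rises by 493).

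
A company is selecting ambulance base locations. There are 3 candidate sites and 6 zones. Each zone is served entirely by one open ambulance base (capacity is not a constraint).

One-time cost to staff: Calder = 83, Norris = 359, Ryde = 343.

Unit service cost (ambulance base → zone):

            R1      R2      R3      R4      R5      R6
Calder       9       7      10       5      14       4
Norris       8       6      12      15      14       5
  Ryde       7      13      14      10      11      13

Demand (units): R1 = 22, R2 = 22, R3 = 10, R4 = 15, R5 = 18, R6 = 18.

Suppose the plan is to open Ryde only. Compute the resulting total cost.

Total cost: 1505

Each zone is assigned to its cheapest site among the open ones.
{Ryde}: R1→Ryde 7·22=154, R2→Ryde 13·22=286, R3→Ryde 14·10=140, R4→Ryde 10·15=150, R5→Ryde 11·18=198, R6→Ryde 13·18=234. Service 1162; fixed 343; total 1505.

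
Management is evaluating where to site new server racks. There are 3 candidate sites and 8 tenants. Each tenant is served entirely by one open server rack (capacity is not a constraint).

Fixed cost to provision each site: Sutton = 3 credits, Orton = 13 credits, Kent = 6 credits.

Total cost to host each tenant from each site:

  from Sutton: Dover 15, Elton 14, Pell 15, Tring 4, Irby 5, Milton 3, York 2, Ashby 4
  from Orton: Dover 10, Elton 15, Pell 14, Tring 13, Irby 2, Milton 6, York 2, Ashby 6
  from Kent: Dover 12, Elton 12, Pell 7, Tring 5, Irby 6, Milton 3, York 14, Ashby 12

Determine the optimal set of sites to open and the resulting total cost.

Open Sutton and Kent; minimum total cost 58.

For any fixed open set, each tenant goes to its cheapest open site; total = fixed + service.
{Sutton, Kent}: Dover→Kent 12, Elton→Kent 12, Pell→Kent 7, Tring→Sutton 4, Irby→Sutton 5, Milton→Sutton 3, York→Sutton 2, Ashby→Sutton 4. Service 49; fixed 9; total 58.
{Sutton}: Dover→Sutton 15, Elton→Sutton 14, Pell→Sutton 15, Tring→Sutton 4, Irby→Sutton 5, Milton→Sutton 3, York→Sutton 2, Ashby→Sutton 4. Service 62; fixed 3; total 65.
{Sutton, Orton, Kent}: Dover→Orton 10, Elton→Kent 12, Pell→Kent 7, Tring→Sutton 4, Irby→Orton 2, Milton→Sutton 3, York→Sutton 2, Ashby→Sutton 4. Service 44; fixed 22; total 66.
(All 7 nonempty subsets were checked; Sutton and Kent is lowest.)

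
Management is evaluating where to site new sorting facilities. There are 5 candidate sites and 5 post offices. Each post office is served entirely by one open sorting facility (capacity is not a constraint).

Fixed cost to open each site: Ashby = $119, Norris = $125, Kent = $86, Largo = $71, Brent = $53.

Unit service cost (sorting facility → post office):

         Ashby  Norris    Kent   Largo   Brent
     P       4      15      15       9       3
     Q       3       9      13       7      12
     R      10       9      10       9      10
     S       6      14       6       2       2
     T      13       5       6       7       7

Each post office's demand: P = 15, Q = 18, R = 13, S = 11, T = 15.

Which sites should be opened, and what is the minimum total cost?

Open Ashby and Brent; minimum total cost 528.

For any fixed open set, each post office goes to its cheapest open site; total = fixed + service.
{Ashby, Brent}: P→Brent 3·15=45, Q→Ashby 3·18=54, R→Ashby 10·13=130, S→Brent 2·11=22, T→Brent 7·15=105. Service 356; fixed 172; total 528.
{Largo, Brent}: P→Brent 3·15=45, Q→Largo 7·18=126, R→Largo 9·13=117, S→Largo 2·11=22, T→Largo 7·15=105. Service 415; fixed 124; total 539.
{Ashby, Largo}: P→Ashby 4·15=60, Q→Ashby 3·18=54, R→Largo 9·13=117, S→Largo 2·11=22, T→Largo 7·15=105. Service 358; fixed 190; total 548.
{Ashby, Norris, Kent, Largo, Brent}: service 313 + fixed 454 = 767
No other subset beats 528.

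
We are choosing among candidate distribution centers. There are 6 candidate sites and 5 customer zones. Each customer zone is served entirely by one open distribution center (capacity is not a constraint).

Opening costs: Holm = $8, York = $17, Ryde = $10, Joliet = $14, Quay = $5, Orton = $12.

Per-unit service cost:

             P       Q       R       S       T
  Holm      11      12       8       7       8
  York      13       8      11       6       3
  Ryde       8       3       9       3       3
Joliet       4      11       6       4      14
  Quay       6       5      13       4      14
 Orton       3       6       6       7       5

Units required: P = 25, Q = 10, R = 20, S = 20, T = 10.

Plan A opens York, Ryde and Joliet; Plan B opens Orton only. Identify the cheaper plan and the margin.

Plan A is cheaper by 76.

Plan A: {York, Ryde, Joliet}: P→Joliet 4·25=100, Q→Ryde 3·10=30, R→Joliet 6·20=120, S→Ryde 3·20=60, T→York 3·10=30. Service 340; fixed 41; total 381.
Plan B: {Orton}: P→Orton 3·25=75, Q→Orton 6·10=60, R→Orton 6·20=120, S→Orton 7·20=140, T→Orton 5·10=50. Service 445; fixed 12; total 457.
Difference: |381 − 457| = 76.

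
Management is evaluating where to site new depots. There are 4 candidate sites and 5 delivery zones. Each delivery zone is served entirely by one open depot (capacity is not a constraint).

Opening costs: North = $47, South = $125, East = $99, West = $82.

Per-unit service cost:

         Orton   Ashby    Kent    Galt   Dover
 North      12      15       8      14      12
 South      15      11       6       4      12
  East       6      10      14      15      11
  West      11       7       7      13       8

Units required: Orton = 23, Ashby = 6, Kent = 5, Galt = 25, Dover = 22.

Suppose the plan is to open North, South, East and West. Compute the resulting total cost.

Each delivery zone is assigned to its cheapest site among the open ones.
{North, South, East, West}: Orton→East 6·23=138, Ashby→West 7·6=42, Kent→South 6·5=30, Galt→South 4·25=100, Dover→West 8·22=176. Service 486; fixed 353; total 839.

Total cost: 839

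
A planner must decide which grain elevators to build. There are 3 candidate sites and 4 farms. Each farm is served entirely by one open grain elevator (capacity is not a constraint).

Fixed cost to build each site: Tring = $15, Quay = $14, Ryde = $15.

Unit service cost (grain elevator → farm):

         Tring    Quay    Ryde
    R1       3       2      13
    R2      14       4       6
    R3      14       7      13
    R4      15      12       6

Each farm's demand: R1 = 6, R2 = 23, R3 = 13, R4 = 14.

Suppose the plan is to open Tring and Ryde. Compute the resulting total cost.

Total cost: 439

Each farm is assigned to its cheapest site among the open ones.
{Tring, Ryde}: R1→Tring 3·6=18, R2→Ryde 6·23=138, R3→Ryde 13·13=169, R4→Ryde 6·14=84. Service 409; fixed 30; total 439.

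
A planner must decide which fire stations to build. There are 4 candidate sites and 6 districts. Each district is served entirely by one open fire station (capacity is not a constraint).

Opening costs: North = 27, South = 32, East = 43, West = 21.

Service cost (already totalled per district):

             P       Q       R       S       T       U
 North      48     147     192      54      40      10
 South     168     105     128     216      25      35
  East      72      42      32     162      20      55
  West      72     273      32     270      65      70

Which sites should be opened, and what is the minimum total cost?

For any fixed open set, each district goes to its cheapest open site; total = fixed + service.
{North, East}: P→North 48, Q→East 42, R→East 32, S→North 54, T→East 20, U→North 10. Service 206; fixed 70; total 276.
{North, East, West}: service 206 + fixed 91 = 297
{North, South, East}: service 206 + fixed 102 = 308
{North, South, East, West}: service 206 + fixed 123 = 329
No other subset beats 276.

Open North and East; minimum total cost 276.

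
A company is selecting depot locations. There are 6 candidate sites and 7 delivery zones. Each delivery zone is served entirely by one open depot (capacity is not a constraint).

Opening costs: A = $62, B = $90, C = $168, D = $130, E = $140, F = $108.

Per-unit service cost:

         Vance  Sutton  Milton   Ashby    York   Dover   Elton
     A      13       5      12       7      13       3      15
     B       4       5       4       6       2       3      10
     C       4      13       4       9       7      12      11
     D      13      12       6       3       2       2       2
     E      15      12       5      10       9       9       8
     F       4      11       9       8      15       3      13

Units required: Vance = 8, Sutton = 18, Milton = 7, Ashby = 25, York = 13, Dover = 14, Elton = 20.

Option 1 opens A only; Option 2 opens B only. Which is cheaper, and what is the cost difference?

Option 1: {A}: Vance→A 13·8=104, Sutton→A 5·18=90, Milton→A 12·7=84, Ashby→A 7·25=175, York→A 13·13=169, Dover→A 3·14=42, Elton→A 15·20=300. Service 964; fixed 62; total 1026.
Option 2: {B}: Vance→B 4·8=32, Sutton→B 5·18=90, Milton→B 4·7=28, Ashby→B 6·25=150, York→B 2·13=26, Dover→B 3·14=42, Elton→B 10·20=200. Service 568; fixed 90; total 658.
Difference: |1026 − 658| = 368.

Option 2 is cheaper by 368.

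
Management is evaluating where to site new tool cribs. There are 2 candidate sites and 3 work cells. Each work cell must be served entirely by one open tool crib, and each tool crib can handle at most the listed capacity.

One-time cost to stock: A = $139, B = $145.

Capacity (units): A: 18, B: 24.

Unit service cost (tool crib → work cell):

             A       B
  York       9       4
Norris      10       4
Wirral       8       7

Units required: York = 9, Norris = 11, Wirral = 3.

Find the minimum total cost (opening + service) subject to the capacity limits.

Open {B}: York→B 4·9=36, Norris→B 4·11=44, Wirral→B 7·3=21.
Loads: B carries 23/24. Service 101; fixed 145; total 246.
Next best feasible plan costs 385.

Minimum total cost: 246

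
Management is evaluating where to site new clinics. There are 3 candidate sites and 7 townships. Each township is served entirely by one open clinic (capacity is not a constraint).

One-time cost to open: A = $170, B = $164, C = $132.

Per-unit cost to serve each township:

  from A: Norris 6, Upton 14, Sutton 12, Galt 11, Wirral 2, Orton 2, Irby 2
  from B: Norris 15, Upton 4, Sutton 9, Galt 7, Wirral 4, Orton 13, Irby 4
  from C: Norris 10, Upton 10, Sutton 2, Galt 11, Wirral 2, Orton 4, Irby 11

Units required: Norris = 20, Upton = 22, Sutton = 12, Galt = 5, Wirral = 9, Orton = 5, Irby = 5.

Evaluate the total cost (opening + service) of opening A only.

Each township is assigned to its cheapest site among the open ones.
{A}: Norris→A 6·20=120, Upton→A 14·22=308, Sutton→A 12·12=144, Galt→A 11·5=55, Wirral→A 2·9=18, Orton→A 2·5=10, Irby→A 2·5=10. Service 665; fixed 170; total 835.

Total cost: 835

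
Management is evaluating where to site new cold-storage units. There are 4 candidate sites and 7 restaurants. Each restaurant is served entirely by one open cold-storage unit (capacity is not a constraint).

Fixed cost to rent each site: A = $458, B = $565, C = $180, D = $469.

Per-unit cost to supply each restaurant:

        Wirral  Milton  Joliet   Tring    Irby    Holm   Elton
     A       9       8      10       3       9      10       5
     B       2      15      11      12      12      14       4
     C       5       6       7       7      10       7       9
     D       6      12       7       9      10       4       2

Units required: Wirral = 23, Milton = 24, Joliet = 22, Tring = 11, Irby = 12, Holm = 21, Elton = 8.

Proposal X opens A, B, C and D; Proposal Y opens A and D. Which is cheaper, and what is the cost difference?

Proposal X: {A, B, C, D}: Wirral→B 2·23=46, Milton→C 6·24=144, Joliet→C 7·22=154, Tring→A 3·11=33, Irby→A 9·12=108, Holm→D 4·21=84, Elton→D 2·8=16. Service 585; fixed 1672; total 2257.
Proposal Y: {A, D}: Wirral→D 6·23=138, Milton→A 8·24=192, Joliet→D 7·22=154, Tring→A 3·11=33, Irby→A 9·12=108, Holm→D 4·21=84, Elton→D 2·8=16. Service 725; fixed 927; total 1652.
Difference: |2257 − 1652| = 605.

Proposal Y is cheaper by 605.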